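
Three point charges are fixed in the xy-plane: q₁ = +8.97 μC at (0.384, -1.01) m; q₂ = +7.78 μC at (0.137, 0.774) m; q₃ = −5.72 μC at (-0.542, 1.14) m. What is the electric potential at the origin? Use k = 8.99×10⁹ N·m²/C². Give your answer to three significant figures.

1.23×10⁵ V

The total potential is the scalar sum of each charge's contribution, V = Σ kqᵢ/rᵢ.
Distances from the field point to each charge: r₁ = 1.08 m, r₂ = 0.786 m, r₃ = 1.26 m.
V = k[(8.97×10⁻⁶)/(1.08) + (7.78×10⁻⁶)/(0.786) + (-5.72×10⁻⁶)/(1.26)] = 1.23×10⁵ V.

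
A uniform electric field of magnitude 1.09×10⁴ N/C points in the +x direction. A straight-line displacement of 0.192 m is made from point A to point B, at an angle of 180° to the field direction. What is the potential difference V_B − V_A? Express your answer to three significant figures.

Only the component of displacement along E changes the potential: ΔV = −E·d·cosθ.
ΔV = −(1.09×10⁴ V/m)(0.192 m)cos180° = 2090 V.

2090 V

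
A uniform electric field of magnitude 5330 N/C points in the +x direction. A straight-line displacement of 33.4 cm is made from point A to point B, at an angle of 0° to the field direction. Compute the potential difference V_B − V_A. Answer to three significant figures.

Only the component of displacement along E changes the potential: ΔV = −E·d·cosθ.
ΔV = −(5330 V/m)(0.334 m)cos0° = -1780 V.

-1780 V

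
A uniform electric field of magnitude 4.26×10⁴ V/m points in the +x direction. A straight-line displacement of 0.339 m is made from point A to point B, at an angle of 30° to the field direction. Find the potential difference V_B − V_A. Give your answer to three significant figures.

Only the component of displacement along E changes the potential: ΔV = −E·d·cosθ.
ΔV = −(4.26×10⁴ V/m)(0.339 m)cos30° = -1.25×10⁴ V.

-1.25×10⁴ V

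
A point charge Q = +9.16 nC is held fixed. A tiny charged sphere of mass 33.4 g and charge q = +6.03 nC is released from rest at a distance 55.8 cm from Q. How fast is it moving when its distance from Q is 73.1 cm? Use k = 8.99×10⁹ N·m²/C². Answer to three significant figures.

Only the electrostatic force acts, so mechanical energy is conserved: ½mv² = U₁ − U₂ = kQq(1/r₁ − 1/r₂).
U₁ − U₂ = (8.99×10⁹ N·m²/C²)(9.16×10⁻⁹ C)(6.03×10⁻⁹ C)(1/0.558 − 1/0.731) = 2.11×10⁻⁷ J.
v = √(2·2.11×10⁻⁷/0.0334) = 3.55×10⁻³ m/s.

3.55×10⁻³ m/s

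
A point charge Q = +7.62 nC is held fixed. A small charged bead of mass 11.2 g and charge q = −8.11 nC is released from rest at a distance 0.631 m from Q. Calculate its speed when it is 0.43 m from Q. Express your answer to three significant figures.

Only the electrostatic force acts, so mechanical energy is conserved: ½mv² = U₁ − U₂ = kQq(1/r₁ − 1/r₂).
U₁ − U₂ = (8.99×10⁹ N·m²/C²)(7.62×10⁻⁹ C)(-8.11×10⁻⁹ C)(1/0.631 − 1/0.430) = 4.12×10⁻⁷ J.
v = √(2·4.12×10⁻⁷/0.0112) = 8.57×10⁻³ m/s.

8.57×10⁻³ m/s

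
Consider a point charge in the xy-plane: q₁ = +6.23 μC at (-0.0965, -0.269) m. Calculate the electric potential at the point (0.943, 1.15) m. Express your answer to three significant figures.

Electric potential is a scalar, so the contributions from each charge add algebraically: V = Σ kqᵢ/rᵢ.
Distances from the field point to each charge: r₁ = 1.76 m.
V = k[(6.23×10⁻⁶)/(1.76)] = 3.18×10⁴ V.

3.18×10⁴ V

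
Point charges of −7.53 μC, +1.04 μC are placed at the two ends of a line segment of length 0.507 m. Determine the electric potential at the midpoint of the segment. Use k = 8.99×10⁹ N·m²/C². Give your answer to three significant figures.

-2.30×10⁵ V

The total potential is the scalar sum of each charge's contribution, V = Σ kqᵢ/rᵢ.
Each charge is 0.254 m from the midpoint.
V = k[(-7.53×10⁻⁶)/(0.254) + (1.04×10⁻⁶)/(0.254)] = -2.30×10⁵ V.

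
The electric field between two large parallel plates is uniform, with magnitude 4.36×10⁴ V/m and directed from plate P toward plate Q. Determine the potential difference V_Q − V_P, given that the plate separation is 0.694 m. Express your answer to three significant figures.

In a uniform field, potential decreases in the direction of E: ΔV = −E·d for a displacement d parallel to E.
Going from P to Q is a displacement of 0.694 m along the field, so V_Q − V_P = −Ed = -3.03×10⁴ V.

-3.03×10⁴ V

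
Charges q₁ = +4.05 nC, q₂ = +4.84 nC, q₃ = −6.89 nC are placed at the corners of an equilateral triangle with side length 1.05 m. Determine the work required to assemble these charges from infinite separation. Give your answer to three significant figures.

-3.57×10⁻⁷ J

The work to assemble the configuration equals its total potential energy, U = Σ kqᵢqⱼ/rᵢⱼ over all pairs.
All three pair separations equal the side length, 1.05 m.
U = (1.68×10⁻⁷) + (-2.39×10⁻⁷) + (-2.86×10⁻⁷) = -3.57×10⁻⁷ J.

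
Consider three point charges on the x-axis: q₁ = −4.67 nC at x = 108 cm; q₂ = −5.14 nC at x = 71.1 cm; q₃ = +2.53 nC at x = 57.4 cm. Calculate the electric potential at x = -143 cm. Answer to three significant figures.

-27.0 V

Electric potential is a scalar, so the contributions from each charge add algebraically: V = Σ kqᵢ/rᵢ.
Distances from the field point to each charge: r₁ = 2.51 m, r₂ = 2.14 m, r₃ = 2.00 m.
V = k[(-4.67×10⁻⁹)/(2.51) + (-5.14×10⁻⁹)/(2.14) + (2.53×10⁻⁹)/(2.00)] = -27.0 V.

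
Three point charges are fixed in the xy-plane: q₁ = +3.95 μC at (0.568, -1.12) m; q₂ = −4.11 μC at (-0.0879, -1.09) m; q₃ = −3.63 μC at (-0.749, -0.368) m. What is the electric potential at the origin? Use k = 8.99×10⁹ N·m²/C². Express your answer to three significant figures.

-4.46×10⁴ V

Electric potential is a scalar, so the contributions from each charge add algebraically: V = Σ kqᵢ/rᵢ.
Distances from the field point to each charge: r₁ = 1.26 m, r₂ = 1.09 m, r₃ = 0.835 m.
V = k[(3.95×10⁻⁶)/(1.26) + (-4.11×10⁻⁶)/(1.09) + (-3.63×10⁻⁶)/(0.835)] = -4.46×10⁴ V.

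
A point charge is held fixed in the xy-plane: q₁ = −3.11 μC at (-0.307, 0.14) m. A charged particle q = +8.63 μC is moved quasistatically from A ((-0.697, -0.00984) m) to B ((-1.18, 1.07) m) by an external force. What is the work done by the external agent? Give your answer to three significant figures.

For quasistatic motion the external work equals the change in potential energy: W_ext = qΔV = q(V_B − V_A).
At A: distance to the source charge is 0.418 m; V_A = kq₁/r = -6.69×10⁴ V.
At B: distance to the source charge is 1.28 m; V_B = kq₁/r = -2.19×10⁴ V.
ΔV = V_B − V_A = 4.50×10⁴ V.
W_ext = qΔV = (8.63×10⁻⁶ C)(4.50×10⁴ V) = 0.388 J.

0.388 J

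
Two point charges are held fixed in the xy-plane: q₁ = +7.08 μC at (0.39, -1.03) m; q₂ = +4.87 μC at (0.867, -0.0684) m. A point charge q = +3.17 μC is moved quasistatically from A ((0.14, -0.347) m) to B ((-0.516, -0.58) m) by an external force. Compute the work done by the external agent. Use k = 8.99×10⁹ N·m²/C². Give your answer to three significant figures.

-0.162 J

For quasistatic motion the external work equals the change in potential energy: W_ext = qΔV = q(V_B − V_A).
At A: distances to the source charges are 0.727 m, 0.779 m; V_A = Σ kqᵢ/rᵢ = 1.44×10⁵ V.
At B: distances to the source charges are 1.01 m, 1.47 m; V_B = Σ kqᵢ/rᵢ = 9.26×10⁴ V.
ΔV = V_B − V_A = -5.11×10⁴ V.
W_ext = qΔV = (3.17×10⁻⁶ C)(-5.11×10⁴ V) = -0.162 J.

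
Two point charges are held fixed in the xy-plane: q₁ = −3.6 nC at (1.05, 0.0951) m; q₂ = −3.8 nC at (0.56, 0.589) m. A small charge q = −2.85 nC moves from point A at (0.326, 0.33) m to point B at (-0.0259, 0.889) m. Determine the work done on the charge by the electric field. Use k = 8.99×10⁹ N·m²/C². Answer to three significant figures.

The work done by the electric force is W_field = −ΔU = −q(V_B − V_A) = q(V_A − V_B).
At A: distances to the source charges are 0.761 m, 0.349 m; V_A = Σ kqᵢ/rᵢ = -140 V.
At B: distances to the source charges are 1.34 m, 0.658 m; V_B = Σ kqᵢ/rᵢ = -76.1 V.
ΔV = V_B − V_A = 64.3 V.
W_field = −qΔV = −(-2.85×10⁻⁹ C)(64.3 V) = 1.83×10⁻⁷ J.

1.83×10⁻⁷ J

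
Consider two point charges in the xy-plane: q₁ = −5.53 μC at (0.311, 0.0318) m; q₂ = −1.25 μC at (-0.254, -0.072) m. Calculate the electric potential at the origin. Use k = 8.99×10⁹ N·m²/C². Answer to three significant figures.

-2.02×10⁵ V

The total potential is the scalar sum of each charge's contribution, V = Σ kqᵢ/rᵢ.
Distances from the field point to each charge: r₁ = 0.313 m, r₂ = 0.264 m.
V = k[(-5.53×10⁻⁶)/(0.313) + (-1.25×10⁻⁶)/(0.264)] = -2.02×10⁵ V.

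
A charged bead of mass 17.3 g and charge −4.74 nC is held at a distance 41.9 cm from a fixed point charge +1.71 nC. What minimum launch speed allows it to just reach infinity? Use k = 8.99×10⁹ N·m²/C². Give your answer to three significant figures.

To just escape, total mechanical energy must reach zero at infinity: ½mv²_min + U = 0, so ½mv²_min = −U = |kQq|/r.
|U| = |kQq|/r = (8.99×10⁹ N·m²/C²)(1.71×10⁻⁹)(4.74×10⁻⁹)/(0.419) = 1.74×10⁻⁷ J.
v_min = √(2|U|/m) = √(2·1.74×10⁻⁷/0.0173) = 4.48×10⁻³ m/s.

4.48×10⁻³ m/s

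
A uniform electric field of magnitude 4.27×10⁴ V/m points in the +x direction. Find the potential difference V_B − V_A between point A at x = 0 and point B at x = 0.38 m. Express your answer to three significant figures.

-1.62×10⁴ V

In a uniform field, potential decreases in the direction of E: V_B − V_A = −E·Δx.
V_B − V_A = −(4.27×10⁴ V/m)(0.380 m) = -1.62×10⁴ V.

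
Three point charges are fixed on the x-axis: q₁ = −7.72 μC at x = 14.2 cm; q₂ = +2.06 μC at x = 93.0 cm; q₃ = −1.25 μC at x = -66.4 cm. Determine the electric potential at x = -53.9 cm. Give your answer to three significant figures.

-1.79×10⁵ V

The total potential is the scalar sum of each charge's contribution, V = Σ kqᵢ/rᵢ.
Distances from the field point to each charge: r₁ = 0.681 m, r₂ = 1.47 m, r₃ = 0.125 m.
V = k[(-7.72×10⁻⁶)/(0.681) + (2.06×10⁻⁶)/(1.47) + (-1.25×10⁻⁶)/(0.125)] = -1.79×10⁵ V.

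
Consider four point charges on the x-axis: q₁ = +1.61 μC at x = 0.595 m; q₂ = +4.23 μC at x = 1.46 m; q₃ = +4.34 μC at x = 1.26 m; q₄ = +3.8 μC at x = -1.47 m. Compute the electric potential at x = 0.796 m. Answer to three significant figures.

The total potential is the scalar sum of each charge's contribution, V = Σ kqᵢ/rᵢ.
Distances from the field point to each charge: r₁ = 0.201 m, r₂ = 0.664 m, r₃ = 0.464 m, r₄ = 2.27 m.
V = k[(1.61×10⁻⁶)/(0.201) + (4.23×10⁻⁶)/(0.664) + (4.34×10⁻⁶)/(0.464) + (3.80×10⁻⁶)/(2.27)] = 2.28×10⁵ V.

2.28×10⁵ V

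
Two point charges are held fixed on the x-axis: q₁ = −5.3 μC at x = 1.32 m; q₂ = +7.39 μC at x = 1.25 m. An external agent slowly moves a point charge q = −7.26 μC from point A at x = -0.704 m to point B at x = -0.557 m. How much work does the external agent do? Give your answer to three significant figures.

-6.70×10⁻³ J

For quasistatic motion the external work equals the change in potential energy: W_ext = qΔV = q(V_B − V_A).
At A: distances to the source charges are 2.02 m, 1.95 m; V_A = Σ kqᵢ/rᵢ = 1.05×10⁴ V.
At B: distances to the source charges are 1.88 m, 1.81 m; V_B = Σ kqᵢ/rᵢ = 1.14×10⁴ V.
ΔV = V_B − V_A = 922 V.
W_ext = qΔV = (-7.26×10⁻⁶ C)(922 V) = -6.70×10⁻³ J.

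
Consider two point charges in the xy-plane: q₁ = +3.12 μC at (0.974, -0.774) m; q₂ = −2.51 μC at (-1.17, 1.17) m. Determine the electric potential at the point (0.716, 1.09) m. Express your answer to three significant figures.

The total potential is the scalar sum of each charge's contribution, V = Σ kqᵢ/rᵢ.
Distances from the field point to each charge: r₁ = 1.88 m, r₂ = 1.89 m.
V = k[(3.12×10⁻⁶)/(1.88) + (-2.51×10⁻⁶)/(1.89)] = 2950 V.

2950 V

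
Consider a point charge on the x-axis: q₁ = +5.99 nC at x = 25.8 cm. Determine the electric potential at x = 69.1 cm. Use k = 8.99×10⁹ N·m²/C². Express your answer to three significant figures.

The total potential is the scalar sum of each charge's contribution, V = Σ kqᵢ/rᵢ.
V = k[(5.99×10⁻⁹)/(0.433)] = 124 V.

124 V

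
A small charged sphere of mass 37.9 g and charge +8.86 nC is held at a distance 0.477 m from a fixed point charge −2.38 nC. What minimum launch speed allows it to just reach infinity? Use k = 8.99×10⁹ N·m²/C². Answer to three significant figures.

4.58×10⁻³ m/s

To just escape, total mechanical energy must reach zero at infinity: ½mv²_min + U = 0, so ½mv²_min = −U = |kQq|/r.
|U| = |kQq|/r = (8.99×10⁹ N·m²/C²)(2.38×10⁻⁹)(8.86×10⁻⁹)/(0.477) = 3.97×10⁻⁷ J.
v_min = √(2|U|/m) = √(2·3.97×10⁻⁷/0.0379) = 4.58×10⁻³ m/s.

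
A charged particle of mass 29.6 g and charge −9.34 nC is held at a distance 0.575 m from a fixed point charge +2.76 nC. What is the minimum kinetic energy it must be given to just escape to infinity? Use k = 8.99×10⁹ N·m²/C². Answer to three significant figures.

To just escape, total mechanical energy must reach zero at infinity: ½mv²_min + U = 0, so ½mv²_min = −U = |kQq|/r.
|U| = |kQq|/r = (8.99×10⁹ N·m²/C²)(2.76×10⁻⁹)(9.34×10⁻⁹)/(0.575) = 4.03×10⁻⁷ J.

4.03×10⁻⁷ J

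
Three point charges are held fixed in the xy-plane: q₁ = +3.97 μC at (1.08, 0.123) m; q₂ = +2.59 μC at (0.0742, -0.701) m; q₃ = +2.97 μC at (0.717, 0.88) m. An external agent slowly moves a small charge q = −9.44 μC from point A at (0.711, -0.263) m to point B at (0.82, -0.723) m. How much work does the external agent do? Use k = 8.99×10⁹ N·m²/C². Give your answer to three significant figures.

0.304 J

For quasistatic motion the external work equals the change in potential energy: W_ext = qΔV = q(V_B − V_A).
At A: distances to the source charges are 0.534 m, 0.773 m, 1.14 m; V_A = Σ kqᵢ/rᵢ = 1.20×10⁵ V.
At B: distances to the source charges are 0.885 m, 0.746 m, 1.61 m; V_B = Σ kqᵢ/rᵢ = 8.82×10⁴ V.
ΔV = V_B − V_A = -3.22×10⁴ V.
W_ext = qΔV = (-9.44×10⁻⁶ C)(-3.22×10⁴ V) = 0.304 J.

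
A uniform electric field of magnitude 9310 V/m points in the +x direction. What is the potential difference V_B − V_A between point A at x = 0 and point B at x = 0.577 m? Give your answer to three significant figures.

In a uniform field, potential decreases in the direction of E: V_B − V_A = −E·Δx.
V_B − V_A = −(9310 V/m)(0.577 m) = -5370 V.

-5370 V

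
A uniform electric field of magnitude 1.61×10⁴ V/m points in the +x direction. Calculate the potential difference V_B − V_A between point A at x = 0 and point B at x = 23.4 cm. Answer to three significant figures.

In a uniform field, potential decreases in the direction of E: V_B − V_A = −E·Δx.
V_B − V_A = −(1.61×10⁴ V/m)(0.234 m) = -3770 V.

-3770 V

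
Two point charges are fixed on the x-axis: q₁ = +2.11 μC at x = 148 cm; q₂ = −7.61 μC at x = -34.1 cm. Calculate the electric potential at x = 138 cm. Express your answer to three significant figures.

1.50×10⁵ V

The total potential is the scalar sum of each charge's contribution, V = Σ kqᵢ/rᵢ.
Distances from the field point to each charge: r₁ = 0.100 m, r₂ = 1.72 m.
V = k[(2.11×10⁻⁶)/(0.100) + (-7.61×10⁻⁶)/(1.72)] = 1.50×10⁵ V.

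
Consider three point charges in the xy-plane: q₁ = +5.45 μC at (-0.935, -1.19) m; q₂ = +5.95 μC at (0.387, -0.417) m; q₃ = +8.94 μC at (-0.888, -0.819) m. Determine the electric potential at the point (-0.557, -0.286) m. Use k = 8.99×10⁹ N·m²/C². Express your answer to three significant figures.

The total potential is the scalar sum of each charge's contribution, V = Σ kqᵢ/rᵢ.
Distances from the field point to each charge: r₁ = 0.980 m, r₂ = 0.953 m, r₃ = 0.627 m.
V = k[(5.45×10⁻⁶)/(0.980) + (5.95×10⁻⁶)/(0.953) + (8.94×10⁻⁶)/(0.627)] = 2.34×10⁵ V.

2.34×10⁵ V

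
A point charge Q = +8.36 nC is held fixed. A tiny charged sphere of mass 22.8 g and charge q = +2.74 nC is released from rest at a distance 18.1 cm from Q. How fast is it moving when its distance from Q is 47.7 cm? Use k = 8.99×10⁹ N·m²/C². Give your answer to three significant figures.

7.87×10⁻³ m/s

Only the electrostatic force acts, so mechanical energy is conserved: ½mv² = U₁ − U₂ = kQq(1/r₁ − 1/r₂).
U₁ − U₂ = (8.99×10⁹ N·m²/C²)(8.36×10⁻⁹ C)(2.74×10⁻⁹ C)(1/0.181 − 1/0.477) = 7.06×10⁻⁷ J.
v = √(2·7.06×10⁻⁷/0.0228) = 7.87×10⁻³ m/s.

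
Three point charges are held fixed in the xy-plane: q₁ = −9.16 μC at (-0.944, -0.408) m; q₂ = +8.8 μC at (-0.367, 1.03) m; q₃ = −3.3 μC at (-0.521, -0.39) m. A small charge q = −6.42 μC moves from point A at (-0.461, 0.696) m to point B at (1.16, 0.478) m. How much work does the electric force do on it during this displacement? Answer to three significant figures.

-0.869 J

The work done by the electric force is W_field = −ΔU = −q(V_B − V_A) = q(V_A − V_B).
At A: distances to the source charges are 1.21 m, 0.347 m, 1.09 m; V_A = Σ kqᵢ/rᵢ = 1.32×10⁵ V.
At B: distances to the source charges are 2.28 m, 1.62 m, 1.89 m; V_B = Σ kqᵢ/rᵢ = -3030 V.
ΔV = V_B − V_A = -1.35×10⁵ V.
W_field = −qΔV = −(-6.42×10⁻⁶ C)(-1.35×10⁵ V) = -0.869 J.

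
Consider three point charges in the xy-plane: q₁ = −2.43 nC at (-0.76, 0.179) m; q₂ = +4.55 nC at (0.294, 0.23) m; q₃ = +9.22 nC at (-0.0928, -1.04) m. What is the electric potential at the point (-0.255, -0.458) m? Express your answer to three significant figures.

157 V

The total potential is the scalar sum of each charge's contribution, V = Σ kqᵢ/rᵢ.
Distances from the field point to each charge: r₁ = 0.813 m, r₂ = 0.880 m, r₃ = 0.604 m.
V = k[(-2.43×10⁻⁹)/(0.813) + (4.55×10⁻⁹)/(0.880) + (9.22×10⁻⁹)/(0.604)] = 157 V.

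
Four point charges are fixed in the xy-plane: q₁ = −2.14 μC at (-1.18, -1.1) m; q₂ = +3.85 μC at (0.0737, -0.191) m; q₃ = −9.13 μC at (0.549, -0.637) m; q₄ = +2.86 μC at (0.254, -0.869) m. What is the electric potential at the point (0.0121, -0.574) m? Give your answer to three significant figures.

Electric potential is a scalar, so the contributions from each charge add algebraically: V = Σ kqᵢ/rᵢ.
Distances from the field point to each charge: r₁ = 1.30 m, r₂ = 0.388 m, r₃ = 0.541 m, r₄ = 0.381 m.
V = k[(-2.14×10⁻⁶)/(1.30) + (3.85×10⁻⁶)/(0.388) + (-9.13×10⁻⁶)/(0.541) + (2.86×10⁻⁶)/(0.381)] = -9980 V.

-9980 V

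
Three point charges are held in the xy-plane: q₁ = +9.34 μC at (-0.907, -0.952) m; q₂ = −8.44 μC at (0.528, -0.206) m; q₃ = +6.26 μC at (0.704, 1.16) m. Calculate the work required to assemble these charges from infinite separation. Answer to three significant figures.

The assembly work is the sum of pairwise potential energies, U = Σ_{i<j} kqᵢqⱼ/rᵢⱼ.
Pair separations: r₁₂ = 1.62 m, r₁₃ = 2.66 m, r₂₃ = 1.38 m.
U = (-0.438) + (0.198) + (-0.345) = -0.585 J.

-0.585 J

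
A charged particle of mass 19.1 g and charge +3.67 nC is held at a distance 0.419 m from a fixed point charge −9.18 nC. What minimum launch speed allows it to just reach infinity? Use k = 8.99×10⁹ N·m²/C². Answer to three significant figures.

To just escape, total mechanical energy must reach zero at infinity: ½mv²_min + U = 0, so ½mv²_min = −U = |kQq|/r.
|U| = |kQq|/r = (8.99×10⁹ N·m²/C²)(9.18×10⁻⁹)(3.67×10⁻⁹)/(0.419) = 7.23×10⁻⁷ J.
v_min = √(2|U|/m) = √(2·7.23×10⁻⁷/0.0191) = 8.70×10⁻³ m/s.

8.70×10⁻³ m/s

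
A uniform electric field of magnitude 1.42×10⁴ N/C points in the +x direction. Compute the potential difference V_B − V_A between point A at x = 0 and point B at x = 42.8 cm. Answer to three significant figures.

-6080 V

In a uniform field, potential decreases in the direction of E: V_B − V_A = −E·Δx.
V_B − V_A = −(1.42×10⁴ V/m)(0.428 m) = -6080 V.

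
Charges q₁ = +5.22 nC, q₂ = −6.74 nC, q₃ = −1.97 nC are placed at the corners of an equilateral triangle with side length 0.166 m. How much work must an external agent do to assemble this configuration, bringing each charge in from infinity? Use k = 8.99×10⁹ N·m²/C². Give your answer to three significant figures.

The assembly work is the sum of pairwise potential energies, U = Σ_{i<j} kqᵢqⱼ/rᵢⱼ.
All three pair separations equal the side length, 0.166 m.
U = (-1.91×10⁻⁶) + (-5.57×10⁻⁷) + (7.19×10⁻⁷) = -1.74×10⁻⁶ J.

-1.74×10⁻⁶ J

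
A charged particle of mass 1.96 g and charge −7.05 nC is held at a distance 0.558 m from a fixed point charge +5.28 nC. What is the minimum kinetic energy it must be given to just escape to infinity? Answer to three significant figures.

6.00×10⁻⁷ J

To just escape, total mechanical energy must reach zero at infinity: ½mv²_min + U = 0, so ½mv²_min = −U = |kQq|/r.
|U| = |kQq|/r = (8.99×10⁹ N·m²/C²)(5.28×10⁻⁹)(7.05×10⁻⁹)/(0.558) = 6.00×10⁻⁷ J.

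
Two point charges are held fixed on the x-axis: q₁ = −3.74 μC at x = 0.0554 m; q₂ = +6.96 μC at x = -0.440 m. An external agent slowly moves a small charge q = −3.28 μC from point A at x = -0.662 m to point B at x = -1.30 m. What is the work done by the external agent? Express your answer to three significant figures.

0.613 J

For quasistatic motion the external work equals the change in potential energy: W_ext = qΔV = q(V_B − V_A).
At A: distances to the source charges are 0.717 m, 0.222 m; V_A = Σ kqᵢ/rᵢ = 2.35×10⁵ V.
At B: distances to the source charges are 1.36 m, 0.860 m; V_B = Σ kqᵢ/rᵢ = 4.79×10⁴ V.
ΔV = V_B − V_A = -1.87×10⁵ V.
W_ext = qΔV = (-3.28×10⁻⁶ C)(-1.87×10⁵ V) = 0.613 J.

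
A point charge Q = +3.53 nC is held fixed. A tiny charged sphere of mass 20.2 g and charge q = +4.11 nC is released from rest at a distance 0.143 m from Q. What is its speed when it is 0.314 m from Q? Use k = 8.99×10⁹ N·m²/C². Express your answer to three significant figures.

Only the electrostatic force acts, so mechanical energy is conserved: ½mv² = U₁ − U₂ = kQq(1/r₁ − 1/r₂).
U₁ − U₂ = (8.99×10⁹ N·m²/C²)(3.53×10⁻⁹ C)(4.11×10⁻⁹ C)(1/0.143 − 1/0.314) = 4.97×10⁻⁷ J.
v = √(2·4.97×10⁻⁷/0.0202) = 7.01×10⁻³ m/s.

7.01×10⁻³ m/s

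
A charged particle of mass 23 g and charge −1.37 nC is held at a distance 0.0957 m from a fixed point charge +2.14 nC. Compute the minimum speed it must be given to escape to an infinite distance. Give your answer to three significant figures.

To just escape, total mechanical energy must reach zero at infinity: ½mv²_min + U = 0, so ½mv²_min = −U = |kQq|/r.
|U| = |kQq|/r = (8.99×10⁹ N·m²/C²)(2.14×10⁻⁹)(1.37×10⁻⁹)/(0.0957) = 2.75×10⁻⁷ J.
v_min = √(2|U|/m) = √(2·2.75×10⁻⁷/0.0230) = 4.89×10⁻³ m/s.

4.89×10⁻³ m/s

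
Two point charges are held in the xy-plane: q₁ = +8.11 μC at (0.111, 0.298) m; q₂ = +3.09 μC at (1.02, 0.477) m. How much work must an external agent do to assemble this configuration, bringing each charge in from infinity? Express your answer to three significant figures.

The assembly work is the sum of pairwise potential energies, U = Σ_{i<j} kqᵢqⱼ/rᵢⱼ.
Pair separations: r₁₂ = 0.926 m.
U = (0.243) = 0.243 J.

0.243 J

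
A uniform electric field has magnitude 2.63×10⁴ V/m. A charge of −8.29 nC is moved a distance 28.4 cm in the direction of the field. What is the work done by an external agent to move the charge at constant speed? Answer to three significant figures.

6.19×10⁻⁵ J

The potential change for a displacement 28.4 cm in the direction of the field is ΔV = −Ed = -7470 V.
W_ext = qΔV = 6.19×10⁻⁵ J.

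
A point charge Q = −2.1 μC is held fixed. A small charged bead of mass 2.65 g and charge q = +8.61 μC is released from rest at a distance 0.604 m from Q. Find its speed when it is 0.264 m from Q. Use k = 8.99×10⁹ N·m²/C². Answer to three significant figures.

16.2 m/s

Only the electrostatic force acts, so mechanical energy is conserved: ½mv² = U₁ − U₂ = kQq(1/r₁ − 1/r₂).
U₁ − U₂ = (8.99×10⁹ N·m²/C²)(-2.10×10⁻⁶ C)(8.61×10⁻⁶ C)(1/0.604 − 1/0.264) = 0.347 J.
v = √(2·0.347/2.65×10⁻³) = 16.2 m/s.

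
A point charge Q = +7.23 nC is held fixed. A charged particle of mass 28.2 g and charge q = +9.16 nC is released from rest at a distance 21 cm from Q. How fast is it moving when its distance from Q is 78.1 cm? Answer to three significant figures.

Only the electrostatic force acts, so mechanical energy is conserved: ½mv² = U₁ − U₂ = kQq(1/r₁ − 1/r₂).
U₁ − U₂ = (8.99×10⁹ N·m²/C²)(7.23×10⁻⁹ C)(9.16×10⁻⁹ C)(1/0.210 − 1/0.781) = 2.07×10⁻⁶ J.
v = √(2·2.07×10⁻⁶/0.0282) = 0.0121 m/s.

0.0121 m/s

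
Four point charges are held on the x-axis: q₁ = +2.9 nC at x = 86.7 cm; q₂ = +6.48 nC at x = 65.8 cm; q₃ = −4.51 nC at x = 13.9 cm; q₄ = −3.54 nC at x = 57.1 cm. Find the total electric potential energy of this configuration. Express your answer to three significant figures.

The work to assemble the configuration equals its total potential energy, U = Σ kqᵢqⱼ/rᵢⱼ over all pairs.
Pair separations: r₁₂ = 0.209 m, r₁₃ = 0.728 m, r₁₄ = 0.296 m, r₂₃ = 0.519 m, r₂₄ = 0.0870 m, r₃₄ = 0.432 m.
Summing all 6 pair terms gives U = -2.21×10⁻⁶ J.

-2.21×10⁻⁶ J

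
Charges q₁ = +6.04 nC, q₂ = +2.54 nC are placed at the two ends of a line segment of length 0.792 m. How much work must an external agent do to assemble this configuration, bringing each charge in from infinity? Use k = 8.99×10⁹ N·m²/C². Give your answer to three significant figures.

1.74×10⁻⁷ J

The assembly work is the sum of pairwise potential energies, U = Σ_{i<j} kqᵢqⱼ/rᵢⱼ.
The separation is r = 0.792 m.
U = (1.74×10⁻⁷) = 1.74×10⁻⁷ J.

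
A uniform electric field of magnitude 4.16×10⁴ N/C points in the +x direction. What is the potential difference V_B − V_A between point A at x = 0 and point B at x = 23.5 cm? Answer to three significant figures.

-9780 V

In a uniform field, potential decreases in the direction of E: V_B − V_A = −E·Δx.
V_B − V_A = −(4.16×10⁴ V/m)(0.235 m) = -9780 V.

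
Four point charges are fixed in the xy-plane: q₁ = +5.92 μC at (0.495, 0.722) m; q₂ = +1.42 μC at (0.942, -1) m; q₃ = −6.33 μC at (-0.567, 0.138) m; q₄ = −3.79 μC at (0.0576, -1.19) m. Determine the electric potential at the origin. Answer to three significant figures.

-5.60×10⁴ V

The total potential is the scalar sum of each charge's contribution, V = Σ kqᵢ/rᵢ.
Distances from the field point to each charge: r₁ = 0.875 m, r₂ = 1.37 m, r₃ = 0.584 m, r₄ = 1.19 m.
V = k[(5.92×10⁻⁶)/(0.875) + (1.42×10⁻⁶)/(1.37) + (-6.33×10⁻⁶)/(0.584) + (-3.79×10⁻⁶)/(1.19)] = -5.60×10⁴ V.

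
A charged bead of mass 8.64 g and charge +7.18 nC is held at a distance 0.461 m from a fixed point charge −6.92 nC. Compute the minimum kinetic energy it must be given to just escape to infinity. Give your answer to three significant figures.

To just escape, total mechanical energy must reach zero at infinity: ½mv²_min + U = 0, so ½mv²_min = −U = |kQq|/r.
|U| = |kQq|/r = (8.99×10⁹ N·m²/C²)(6.92×10⁻⁹)(7.18×10⁻⁹)/(0.461) = 9.69×10⁻⁷ J.

9.69×10⁻⁷ J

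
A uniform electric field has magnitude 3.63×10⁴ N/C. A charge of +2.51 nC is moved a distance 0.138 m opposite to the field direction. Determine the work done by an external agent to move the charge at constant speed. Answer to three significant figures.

The potential change for a displacement 0.138 m opposite to the field direction is ΔV = +Ed = 5010 V.
W_ext = qΔV = 1.26×10⁻⁵ J.

1.26×10⁻⁵ J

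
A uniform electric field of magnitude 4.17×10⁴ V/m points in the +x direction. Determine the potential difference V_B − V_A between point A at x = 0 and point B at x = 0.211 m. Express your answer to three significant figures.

-8800 V

In a uniform field, potential decreases in the direction of E: V_B − V_A = −E·Δx.
V_B − V_A = −(4.17×10⁴ V/m)(0.211 m) = -8800 V.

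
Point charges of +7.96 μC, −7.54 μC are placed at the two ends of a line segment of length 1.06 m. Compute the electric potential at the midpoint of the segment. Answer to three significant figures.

7120 V

Electric potential is a scalar, so the contributions from each charge add algebraically: V = Σ kqᵢ/rᵢ.
Each charge is 0.530 m from the midpoint.
V = k[(7.96×10⁻⁶)/(0.530) + (-7.54×10⁻⁶)/(0.530)] = 7120 V.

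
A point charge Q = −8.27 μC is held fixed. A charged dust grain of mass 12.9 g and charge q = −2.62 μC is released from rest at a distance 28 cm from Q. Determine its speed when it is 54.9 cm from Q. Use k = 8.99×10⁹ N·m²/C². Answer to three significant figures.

7.27 m/s

Only the electrostatic force acts, so mechanical energy is conserved: ½mv² = U₁ − U₂ = kQq(1/r₁ − 1/r₂).
U₁ − U₂ = (8.99×10⁹ N·m²/C²)(-8.27×10⁻⁶ C)(-2.62×10⁻⁶ C)(1/0.280 − 1/0.549) = 0.341 J.
v = √(2·0.341/0.0129) = 7.27 m/s.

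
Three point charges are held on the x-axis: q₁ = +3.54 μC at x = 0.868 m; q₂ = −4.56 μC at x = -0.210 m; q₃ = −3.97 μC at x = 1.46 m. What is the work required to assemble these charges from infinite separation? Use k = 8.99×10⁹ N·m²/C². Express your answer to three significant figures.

-0.251 J

The assembly work is the sum of pairwise potential energies, U = Σ_{i<j} kqᵢqⱼ/rᵢⱼ.
Pair separations: r₁₂ = 1.08 m, r₁₃ = 0.592 m, r₂₃ = 1.67 m.
U = (-0.135) + (-0.213) + (0.0975) = -0.251 J.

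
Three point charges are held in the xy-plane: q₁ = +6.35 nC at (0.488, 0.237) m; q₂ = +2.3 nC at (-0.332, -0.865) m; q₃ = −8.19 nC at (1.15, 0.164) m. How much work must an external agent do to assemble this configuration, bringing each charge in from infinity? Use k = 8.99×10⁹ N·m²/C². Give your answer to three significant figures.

-7.00×10⁻⁷ J

The assembly work is the sum of pairwise potential energies, U = Σ_{i<j} kqᵢqⱼ/rᵢⱼ.
Pair separations: r₁₂ = 1.37 m, r₁₃ = 0.666 m, r₂₃ = 1.80 m.
U = (9.56×10⁻⁸) + (-7.02×10⁻⁷) + (-9.39×10⁻⁸) = -7.00×10⁻⁷ J.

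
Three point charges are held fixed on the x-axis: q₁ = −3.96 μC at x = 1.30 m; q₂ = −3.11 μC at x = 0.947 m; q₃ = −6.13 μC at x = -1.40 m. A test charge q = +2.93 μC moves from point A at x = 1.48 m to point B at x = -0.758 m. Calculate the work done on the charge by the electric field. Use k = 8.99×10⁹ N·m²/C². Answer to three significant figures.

The work done by the electric force is W_field = −ΔU = −q(V_B − V_A) = q(V_A − V_B).
At A: distances to the source charges are 0.180 m, 0.533 m, 2.88 m; V_A = Σ kqᵢ/rᵢ = -2.69×10⁵ V.
At B: distances to the source charges are 2.06 m, 1.71 m, 0.642 m; V_B = Σ kqᵢ/rᵢ = -1.20×10⁵ V.
ΔV = V_B − V_A = 1.50×10⁵ V.
W_field = −qΔV = −(2.93×10⁻⁶ C)(1.50×10⁵ V) = -0.439 J.

-0.439 J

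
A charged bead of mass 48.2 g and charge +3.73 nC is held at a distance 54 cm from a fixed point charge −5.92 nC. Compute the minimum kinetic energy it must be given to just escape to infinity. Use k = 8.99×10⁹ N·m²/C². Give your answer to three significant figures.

To just escape, total mechanical energy must reach zero at infinity: ½mv²_min + U = 0, so ½mv²_min = −U = |kQq|/r.
|U| = |kQq|/r = (8.99×10⁹ N·m²/C²)(5.92×10⁻⁹)(3.73×10⁻⁹)/(0.540) = 3.68×10⁻⁷ J.

3.68×10⁻⁷ J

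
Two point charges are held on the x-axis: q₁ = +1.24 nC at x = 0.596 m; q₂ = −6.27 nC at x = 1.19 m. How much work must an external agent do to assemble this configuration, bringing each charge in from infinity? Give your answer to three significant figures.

The work to assemble the configuration equals its total potential energy, U = Σ kqᵢqⱼ/rᵢⱼ over all pairs.
Pair separations: r₁₂ = 0.594 m.
U = (-1.18×10⁻⁷) = -1.18×10⁻⁷ J.

-1.18×10⁻⁷ J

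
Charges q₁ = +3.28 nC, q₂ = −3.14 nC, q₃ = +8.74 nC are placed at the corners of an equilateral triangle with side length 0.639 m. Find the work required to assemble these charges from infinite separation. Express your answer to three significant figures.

The assembly work is the sum of pairwise potential energies, U = Σ_{i<j} kqᵢqⱼ/rᵢⱼ.
All three pair separations equal the side length, 0.639 m.
U = (-1.45×10⁻⁷) + (4.03×10⁻⁷) + (-3.86×10⁻⁷) = -1.28×10⁻⁷ J.

-1.28×10⁻⁷ J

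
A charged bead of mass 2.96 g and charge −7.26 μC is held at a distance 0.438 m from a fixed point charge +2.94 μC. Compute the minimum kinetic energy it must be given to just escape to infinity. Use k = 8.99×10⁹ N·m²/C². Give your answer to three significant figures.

To just escape, total mechanical energy must reach zero at infinity: ½mv²_min + U = 0, so ½mv²_min = −U = |kQq|/r.
|U| = |kQq|/r = (8.99×10⁹ N·m²/C²)(2.94×10⁻⁶)(7.26×10⁻⁶)/(0.438) = 0.438 J.

0.438 J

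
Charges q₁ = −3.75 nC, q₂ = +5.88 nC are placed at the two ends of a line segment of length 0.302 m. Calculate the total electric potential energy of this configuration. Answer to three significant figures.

-6.56×10⁻⁷ J

The work to assemble the configuration equals its total potential energy, U = Σ kqᵢqⱼ/rᵢⱼ over all pairs.
The separation is r = 0.302 m.
U = (-6.56×10⁻⁷) = -6.56×10⁻⁷ J.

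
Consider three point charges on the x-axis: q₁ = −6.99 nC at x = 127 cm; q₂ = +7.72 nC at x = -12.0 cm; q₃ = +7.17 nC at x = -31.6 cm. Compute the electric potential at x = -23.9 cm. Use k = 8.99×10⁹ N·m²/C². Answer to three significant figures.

Electric potential is a scalar, so the contributions from each charge add algebraically: V = Σ kqᵢ/rᵢ.
Distances from the field point to each charge: r₁ = 1.51 m, r₂ = 0.119 m, r₃ = 0.0770 m.
V = k[(-6.99×10⁻⁹)/(1.51) + (7.72×10⁻⁹)/(0.119) + (7.17×10⁻⁹)/(0.0770)] = 1380 V.

1380 V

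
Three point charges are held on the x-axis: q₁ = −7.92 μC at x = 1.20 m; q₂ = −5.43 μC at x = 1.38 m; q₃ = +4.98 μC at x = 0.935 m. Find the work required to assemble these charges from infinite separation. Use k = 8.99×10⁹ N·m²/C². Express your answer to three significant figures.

0.264 J

The work to assemble the configuration equals its total potential energy, U = Σ kqᵢqⱼ/rᵢⱼ over all pairs.
Pair separations: r₁₂ = 0.180 m, r₁₃ = 0.265 m, r₂₃ = 0.445 m.
U = (2.15) + (-1.34) + (-0.546) = 0.264 J.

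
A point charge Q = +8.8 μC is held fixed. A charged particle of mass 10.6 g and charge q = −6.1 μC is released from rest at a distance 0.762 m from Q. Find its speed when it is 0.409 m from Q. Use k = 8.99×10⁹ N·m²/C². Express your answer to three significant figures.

Only the electrostatic force acts, so mechanical energy is conserved: ½mv² = U₁ − U₂ = kQq(1/r₁ − 1/r₂).
U₁ − U₂ = (8.99×10⁹ N·m²/C²)(8.80×10⁻⁶ C)(-6.10×10⁻⁶ C)(1/0.762 − 1/0.409) = 0.547 J.
v = √(2·0.547/0.0106) = 10.2 m/s.

10.2 m/s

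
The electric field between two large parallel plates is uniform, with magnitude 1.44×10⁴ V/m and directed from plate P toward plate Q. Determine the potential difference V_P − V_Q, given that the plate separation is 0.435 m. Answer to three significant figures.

In a uniform field, potential decreases in the direction of E: ΔV = −E·d for a displacement d parallel to E.
Going from Q to P is a displacement of 0.435 m opposite to the field, so V_P − V_Q = +Ed = 6260 V.

6260 V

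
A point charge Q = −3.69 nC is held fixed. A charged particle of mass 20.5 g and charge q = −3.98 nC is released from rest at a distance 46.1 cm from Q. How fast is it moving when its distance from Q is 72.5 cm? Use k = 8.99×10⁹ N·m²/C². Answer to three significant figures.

3.19×10⁻³ m/s

Only the electrostatic force acts, so mechanical energy is conserved: ½mv² = U₁ − U₂ = kQq(1/r₁ − 1/r₂).
U₁ − U₂ = (8.99×10⁹ N·m²/C²)(-3.69×10⁻⁹ C)(-3.98×10⁻⁹ C)(1/0.461 − 1/0.725) = 1.04×10⁻⁷ J.
v = √(2·1.04×10⁻⁷/0.0205) = 3.19×10⁻³ m/s.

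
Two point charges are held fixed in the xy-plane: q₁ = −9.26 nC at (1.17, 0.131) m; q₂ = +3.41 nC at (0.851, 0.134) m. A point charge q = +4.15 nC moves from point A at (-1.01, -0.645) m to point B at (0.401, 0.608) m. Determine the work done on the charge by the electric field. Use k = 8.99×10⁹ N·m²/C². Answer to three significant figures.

1.01×10⁻⁷ J

The work done by the electric force is W_field = −ΔU = −q(V_B − V_A) = q(V_A − V_B).
At A: distances to the source charges are 2.31 m, 2.02 m; V_A = Σ kqᵢ/rᵢ = -20.8 V.
At B: distances to the source charges are 0.905 m, 0.654 m; V_B = Σ kqᵢ/rᵢ = -45.1 V.
ΔV = V_B − V_A = -24.3 V.
W_field = −qΔV = −(4.15×10⁻⁹ C)(-24.3 V) = 1.01×10⁻⁷ J.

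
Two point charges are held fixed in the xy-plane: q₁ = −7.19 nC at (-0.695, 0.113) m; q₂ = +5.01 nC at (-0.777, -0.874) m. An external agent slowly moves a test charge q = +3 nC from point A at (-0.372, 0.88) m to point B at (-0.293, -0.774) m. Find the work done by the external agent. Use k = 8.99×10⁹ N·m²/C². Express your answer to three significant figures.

2.32×10⁻⁷ J

For quasistatic motion the external work equals the change in potential energy: W_ext = qΔV = q(V_B − V_A).
At A: distances to the source charges are 0.832 m, 1.80 m; V_A = Σ kqᵢ/rᵢ = -52.6 V.
At B: distances to the source charges are 0.974 m, 0.494 m; V_B = Σ kqᵢ/rᵢ = 24.8 V.
ΔV = V_B − V_A = 77.4 V.
W_ext = qΔV = (3.00×10⁻⁹ C)(77.4 V) = 2.32×10⁻⁷ J.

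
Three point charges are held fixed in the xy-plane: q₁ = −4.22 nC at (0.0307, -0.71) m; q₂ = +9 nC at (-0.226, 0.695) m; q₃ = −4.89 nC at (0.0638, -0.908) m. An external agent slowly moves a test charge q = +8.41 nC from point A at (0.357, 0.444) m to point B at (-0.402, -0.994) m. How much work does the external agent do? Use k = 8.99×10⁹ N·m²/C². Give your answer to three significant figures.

-1.53×10⁻⁶ J

For quasistatic motion the external work equals the change in potential energy: W_ext = qΔV = q(V_B − V_A).
At A: distances to the source charges are 1.20 m, 0.635 m, 1.38 m; V_A = Σ kqᵢ/rᵢ = 64.1 V.
At B: distances to the source charges are 0.518 m, 1.70 m, 0.474 m; V_B = Σ kqᵢ/rᵢ = -118 V.
ΔV = V_B − V_A = -183 V.
W_ext = qΔV = (8.41×10⁻⁹ C)(-183 V) = -1.53×10⁻⁶ J.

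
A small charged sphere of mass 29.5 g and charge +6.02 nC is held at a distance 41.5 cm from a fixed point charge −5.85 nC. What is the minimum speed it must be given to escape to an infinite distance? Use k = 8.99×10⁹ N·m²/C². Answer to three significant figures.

7.19×10⁻³ m/s

To just escape, total mechanical energy must reach zero at infinity: ½mv²_min + U = 0, so ½mv²_min = −U = |kQq|/r.
|U| = |kQq|/r = (8.99×10⁹ N·m²/C²)(5.85×10⁻⁹)(6.02×10⁻⁹)/(0.415) = 7.63×10⁻⁷ J.
v_min = √(2|U|/m) = √(2·7.63×10⁻⁷/0.0295) = 7.19×10⁻³ m/s.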